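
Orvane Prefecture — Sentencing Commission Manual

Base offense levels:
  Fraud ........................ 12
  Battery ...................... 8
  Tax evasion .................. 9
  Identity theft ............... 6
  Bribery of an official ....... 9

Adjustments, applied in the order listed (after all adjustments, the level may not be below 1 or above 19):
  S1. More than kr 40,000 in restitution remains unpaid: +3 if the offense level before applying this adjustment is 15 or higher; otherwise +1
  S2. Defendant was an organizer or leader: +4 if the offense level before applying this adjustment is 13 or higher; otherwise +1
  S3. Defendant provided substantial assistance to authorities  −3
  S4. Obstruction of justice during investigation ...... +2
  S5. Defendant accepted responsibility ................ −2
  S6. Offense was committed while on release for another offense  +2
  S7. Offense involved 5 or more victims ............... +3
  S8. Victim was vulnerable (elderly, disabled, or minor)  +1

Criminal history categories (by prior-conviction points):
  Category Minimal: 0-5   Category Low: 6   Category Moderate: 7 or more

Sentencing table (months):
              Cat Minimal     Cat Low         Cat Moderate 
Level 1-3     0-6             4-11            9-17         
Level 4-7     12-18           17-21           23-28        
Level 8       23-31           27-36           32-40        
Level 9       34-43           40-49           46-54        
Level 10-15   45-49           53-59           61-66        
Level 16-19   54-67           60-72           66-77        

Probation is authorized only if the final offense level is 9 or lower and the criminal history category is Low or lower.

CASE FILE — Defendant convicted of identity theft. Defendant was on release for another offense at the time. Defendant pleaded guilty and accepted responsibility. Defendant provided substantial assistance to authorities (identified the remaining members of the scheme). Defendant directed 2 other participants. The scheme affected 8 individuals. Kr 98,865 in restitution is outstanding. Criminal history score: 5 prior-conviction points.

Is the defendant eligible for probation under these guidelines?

Yes

Base offense level for identity theft: 6.
S1 applies (level before this adjustment is 6 < 15, so +1): 6 + 1 = 7.
S2 applies (level before this adjustment is 7 < 13, so +1): 7 + 1 = 8.
S3 applies: 8 − 3 = 5.
S4 does not apply.
S5 applies: 5 − 2 = 3.
S6 applies: 3 + 2 = 5.
S7 applies: 5 + 3 = 8.
S8 does not apply.
Final offense level: 8.
Criminal history: 5 prior points → Category Minimal (0-5).
Level 8 falls in the 8 band.
Grid: Level 8 × Category Minimal = 23-31 months.
Probation check: level 8 ≤ 9 and category Minimal ≤ Low → eligible.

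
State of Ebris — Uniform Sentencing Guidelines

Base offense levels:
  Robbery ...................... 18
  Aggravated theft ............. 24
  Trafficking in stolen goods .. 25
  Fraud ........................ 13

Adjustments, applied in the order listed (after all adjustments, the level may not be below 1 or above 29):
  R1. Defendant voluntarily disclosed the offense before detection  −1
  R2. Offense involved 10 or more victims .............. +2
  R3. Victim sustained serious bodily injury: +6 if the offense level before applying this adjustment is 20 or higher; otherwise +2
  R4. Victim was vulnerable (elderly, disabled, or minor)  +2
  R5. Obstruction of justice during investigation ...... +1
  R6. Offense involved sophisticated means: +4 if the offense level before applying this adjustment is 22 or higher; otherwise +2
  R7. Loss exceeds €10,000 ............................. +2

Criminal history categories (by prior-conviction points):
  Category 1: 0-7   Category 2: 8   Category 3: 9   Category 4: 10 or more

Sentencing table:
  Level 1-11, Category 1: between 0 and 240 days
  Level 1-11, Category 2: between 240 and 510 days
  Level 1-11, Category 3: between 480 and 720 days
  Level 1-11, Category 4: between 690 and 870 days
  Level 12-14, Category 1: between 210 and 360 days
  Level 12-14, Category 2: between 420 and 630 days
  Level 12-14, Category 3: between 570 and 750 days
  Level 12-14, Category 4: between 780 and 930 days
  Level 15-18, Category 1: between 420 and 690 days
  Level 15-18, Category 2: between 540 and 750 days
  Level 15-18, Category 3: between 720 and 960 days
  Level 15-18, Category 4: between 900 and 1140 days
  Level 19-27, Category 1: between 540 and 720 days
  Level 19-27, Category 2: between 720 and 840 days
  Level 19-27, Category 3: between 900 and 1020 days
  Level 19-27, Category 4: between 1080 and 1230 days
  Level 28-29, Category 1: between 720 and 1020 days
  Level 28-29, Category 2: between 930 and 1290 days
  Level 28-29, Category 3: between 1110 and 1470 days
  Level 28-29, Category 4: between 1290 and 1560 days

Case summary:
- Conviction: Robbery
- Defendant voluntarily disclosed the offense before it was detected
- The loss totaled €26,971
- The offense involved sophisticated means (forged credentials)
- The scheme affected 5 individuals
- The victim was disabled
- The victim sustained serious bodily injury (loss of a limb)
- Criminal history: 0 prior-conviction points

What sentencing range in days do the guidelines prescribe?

Base offense level for robbery: 18.
R1 applies: 18 − 1 = 17.
R3 applies (level before this adjustment is 17 < 20, so +2): 17 + 2 = 19.
R4 applies: 19 + 2 = 21.
R5 does not apply.
R6 applies (level before this adjustment is 21 < 22, so +2): 21 + 2 = 23.
R7 applies: 23 + 2 = 25.
Final offense level: 25.
Criminal history: 0 prior points → Category 1 (0-7).
Level 25 falls in the 19-27 band.
Grid: Level 19-27 × Category 1 = 540-720 days.

540-720 days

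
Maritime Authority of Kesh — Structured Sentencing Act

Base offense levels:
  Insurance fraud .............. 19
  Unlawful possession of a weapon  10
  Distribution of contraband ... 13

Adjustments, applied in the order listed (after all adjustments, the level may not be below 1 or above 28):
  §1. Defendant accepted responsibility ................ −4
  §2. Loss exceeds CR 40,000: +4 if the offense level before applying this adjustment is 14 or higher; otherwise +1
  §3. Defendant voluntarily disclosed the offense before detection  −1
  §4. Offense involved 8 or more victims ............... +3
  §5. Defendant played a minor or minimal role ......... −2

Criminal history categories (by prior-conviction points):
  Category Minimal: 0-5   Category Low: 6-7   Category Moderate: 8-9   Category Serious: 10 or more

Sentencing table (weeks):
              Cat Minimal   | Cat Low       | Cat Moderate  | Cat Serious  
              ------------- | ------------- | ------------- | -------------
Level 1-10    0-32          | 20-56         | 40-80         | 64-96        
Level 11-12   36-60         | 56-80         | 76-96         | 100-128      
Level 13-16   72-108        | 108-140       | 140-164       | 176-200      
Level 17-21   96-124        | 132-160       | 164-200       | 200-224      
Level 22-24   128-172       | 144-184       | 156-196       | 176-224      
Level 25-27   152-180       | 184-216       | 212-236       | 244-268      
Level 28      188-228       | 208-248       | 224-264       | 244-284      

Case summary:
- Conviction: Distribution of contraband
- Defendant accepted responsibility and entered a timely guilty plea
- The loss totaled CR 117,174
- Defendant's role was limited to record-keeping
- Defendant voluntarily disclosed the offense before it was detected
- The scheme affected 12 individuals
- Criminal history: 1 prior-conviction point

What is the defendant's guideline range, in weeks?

0-32 weeks

Base offense level for distribution of contraband: 13.
§1 applies: 13 − 4 = 9.
§2 applies (level before this adjustment is 9 < 14, so +1): 9 + 1 = 10.
§3 applies: 10 − 1 = 9.
§4 applies: 9 + 3 = 12.
§5 applies: 12 − 2 = 10.
Final offense level: 10.
Criminal history: 1 prior point → Category Minimal (0-5).
Level 10 falls in the 1-10 band.
Grid: Level 1-10 × Category Minimal = 0-32 weeks.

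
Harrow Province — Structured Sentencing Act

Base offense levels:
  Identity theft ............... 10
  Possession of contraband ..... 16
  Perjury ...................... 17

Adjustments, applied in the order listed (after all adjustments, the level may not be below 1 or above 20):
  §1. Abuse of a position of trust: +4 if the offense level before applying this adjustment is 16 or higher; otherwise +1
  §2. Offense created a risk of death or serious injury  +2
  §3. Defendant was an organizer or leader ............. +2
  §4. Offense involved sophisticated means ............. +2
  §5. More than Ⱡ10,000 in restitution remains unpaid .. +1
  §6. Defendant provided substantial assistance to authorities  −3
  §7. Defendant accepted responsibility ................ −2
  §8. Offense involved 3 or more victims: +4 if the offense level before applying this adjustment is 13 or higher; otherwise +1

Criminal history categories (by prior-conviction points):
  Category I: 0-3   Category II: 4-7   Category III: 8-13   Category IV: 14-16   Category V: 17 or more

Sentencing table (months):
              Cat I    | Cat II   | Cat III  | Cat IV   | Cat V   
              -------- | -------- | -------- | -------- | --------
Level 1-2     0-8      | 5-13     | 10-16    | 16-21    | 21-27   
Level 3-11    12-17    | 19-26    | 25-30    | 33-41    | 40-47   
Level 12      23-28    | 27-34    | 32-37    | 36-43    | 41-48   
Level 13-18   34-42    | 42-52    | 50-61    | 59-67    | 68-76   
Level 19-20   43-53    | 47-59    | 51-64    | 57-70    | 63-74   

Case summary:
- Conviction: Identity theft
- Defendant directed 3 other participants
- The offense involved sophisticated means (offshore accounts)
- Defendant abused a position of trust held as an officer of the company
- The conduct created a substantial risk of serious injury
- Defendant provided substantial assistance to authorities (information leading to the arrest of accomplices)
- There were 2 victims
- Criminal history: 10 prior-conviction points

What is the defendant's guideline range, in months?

50-61 months

Base offense level for identity theft: 10.
§1 applies (level before this adjustment is 10 < 16, so +1): 10 + 1 = 11.
§2 applies: 11 + 2 = 13.
§3 applies: 13 + 2 = 15.
§4 applies: 15 + 2 = 17.
§6 applies: 17 − 3 = 14.
§8 does not apply.
Final offense level: 14.
Criminal history: 10 prior points → Category III (8-13).
Level 14 falls in the 13-18 band.
Grid: Level 13-18 × Category III = 50-61 months.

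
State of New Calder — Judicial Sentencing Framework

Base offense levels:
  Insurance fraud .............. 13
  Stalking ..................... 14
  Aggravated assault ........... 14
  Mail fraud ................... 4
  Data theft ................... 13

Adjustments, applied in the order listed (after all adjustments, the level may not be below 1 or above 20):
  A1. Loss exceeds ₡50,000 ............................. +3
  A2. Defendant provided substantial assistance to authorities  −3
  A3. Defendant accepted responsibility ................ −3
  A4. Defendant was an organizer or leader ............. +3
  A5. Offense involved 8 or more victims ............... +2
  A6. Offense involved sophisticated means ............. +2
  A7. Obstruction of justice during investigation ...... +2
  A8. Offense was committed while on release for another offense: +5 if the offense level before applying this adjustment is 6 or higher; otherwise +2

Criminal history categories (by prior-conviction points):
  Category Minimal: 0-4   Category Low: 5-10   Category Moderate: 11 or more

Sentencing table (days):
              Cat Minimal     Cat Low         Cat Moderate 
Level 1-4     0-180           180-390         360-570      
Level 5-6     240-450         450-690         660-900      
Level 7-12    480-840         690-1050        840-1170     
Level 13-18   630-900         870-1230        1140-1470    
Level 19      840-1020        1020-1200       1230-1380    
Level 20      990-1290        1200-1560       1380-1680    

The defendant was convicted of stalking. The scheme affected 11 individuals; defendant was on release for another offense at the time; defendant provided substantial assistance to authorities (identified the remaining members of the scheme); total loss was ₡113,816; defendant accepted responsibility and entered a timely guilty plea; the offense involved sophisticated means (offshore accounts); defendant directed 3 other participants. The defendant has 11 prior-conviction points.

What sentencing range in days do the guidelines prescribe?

Base offense level for stalking: 14.
A1 applies: 14 + 3 = 17.
A2 applies: 17 − 3 = 14.
A3 applies: 14 − 3 = 11.
A4 applies: 11 + 3 = 14.
A5 applies: 14 + 2 = 16.
A6 applies: 16 + 2 = 18.
A7 does not apply.
A8 applies (level before this adjustment is 18 ≥ 6, so +5): 18 + 5 = 23.
Level 23 exceeds the maximum of 20; capped at 20.
Final offense level: 20.
Criminal history: 11 prior points → Category Moderate (11+).
Level 20 falls in the 20 band.
Grid: Level 20 × Category Moderate = 1380-1680 days.

1380-1680 days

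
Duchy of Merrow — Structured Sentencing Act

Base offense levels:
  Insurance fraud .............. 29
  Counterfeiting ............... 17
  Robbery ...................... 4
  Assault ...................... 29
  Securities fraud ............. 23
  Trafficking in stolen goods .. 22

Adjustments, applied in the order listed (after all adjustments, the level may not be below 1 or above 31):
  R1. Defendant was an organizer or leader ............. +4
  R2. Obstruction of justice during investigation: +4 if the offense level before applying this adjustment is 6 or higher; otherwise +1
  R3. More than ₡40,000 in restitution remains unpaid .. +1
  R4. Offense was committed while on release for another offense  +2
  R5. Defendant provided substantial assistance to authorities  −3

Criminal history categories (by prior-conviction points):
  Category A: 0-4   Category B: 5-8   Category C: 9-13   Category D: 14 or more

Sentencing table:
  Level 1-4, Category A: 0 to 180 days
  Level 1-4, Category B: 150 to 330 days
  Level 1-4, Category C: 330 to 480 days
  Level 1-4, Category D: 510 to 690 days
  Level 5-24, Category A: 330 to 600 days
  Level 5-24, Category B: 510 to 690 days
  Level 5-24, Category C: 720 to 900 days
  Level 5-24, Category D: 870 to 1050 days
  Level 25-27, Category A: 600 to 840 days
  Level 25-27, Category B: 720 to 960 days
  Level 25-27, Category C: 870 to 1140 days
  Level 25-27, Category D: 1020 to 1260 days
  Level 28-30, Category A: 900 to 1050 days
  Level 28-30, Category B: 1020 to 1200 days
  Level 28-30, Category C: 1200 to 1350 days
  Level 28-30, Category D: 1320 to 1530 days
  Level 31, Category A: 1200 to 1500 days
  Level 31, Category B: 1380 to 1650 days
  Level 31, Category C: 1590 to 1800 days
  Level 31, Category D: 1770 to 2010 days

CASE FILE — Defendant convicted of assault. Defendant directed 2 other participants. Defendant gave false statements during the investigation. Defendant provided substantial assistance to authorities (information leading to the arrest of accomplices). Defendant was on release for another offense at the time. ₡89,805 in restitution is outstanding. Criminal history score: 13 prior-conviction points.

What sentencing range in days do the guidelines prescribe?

Base offense level for assault: 29.
R1 applies: 29 + 4 = 33.
R2 applies (level before this adjustment is 33 ≥ 6, so +4): 33 + 4 = 37.
R3 applies: 37 + 1 = 38.
R4 applies: 38 + 2 = 40.
R5 applies: 40 − 3 = 37.
Level 37 exceeds the maximum of 31; capped at 31.
Final offense level: 31.
Criminal history: 13 prior points → Category C (9-13).
Level 31 falls in the 31 band.
Grid: Level 31 × Category C = 1590-1800 days.

1590-1800 days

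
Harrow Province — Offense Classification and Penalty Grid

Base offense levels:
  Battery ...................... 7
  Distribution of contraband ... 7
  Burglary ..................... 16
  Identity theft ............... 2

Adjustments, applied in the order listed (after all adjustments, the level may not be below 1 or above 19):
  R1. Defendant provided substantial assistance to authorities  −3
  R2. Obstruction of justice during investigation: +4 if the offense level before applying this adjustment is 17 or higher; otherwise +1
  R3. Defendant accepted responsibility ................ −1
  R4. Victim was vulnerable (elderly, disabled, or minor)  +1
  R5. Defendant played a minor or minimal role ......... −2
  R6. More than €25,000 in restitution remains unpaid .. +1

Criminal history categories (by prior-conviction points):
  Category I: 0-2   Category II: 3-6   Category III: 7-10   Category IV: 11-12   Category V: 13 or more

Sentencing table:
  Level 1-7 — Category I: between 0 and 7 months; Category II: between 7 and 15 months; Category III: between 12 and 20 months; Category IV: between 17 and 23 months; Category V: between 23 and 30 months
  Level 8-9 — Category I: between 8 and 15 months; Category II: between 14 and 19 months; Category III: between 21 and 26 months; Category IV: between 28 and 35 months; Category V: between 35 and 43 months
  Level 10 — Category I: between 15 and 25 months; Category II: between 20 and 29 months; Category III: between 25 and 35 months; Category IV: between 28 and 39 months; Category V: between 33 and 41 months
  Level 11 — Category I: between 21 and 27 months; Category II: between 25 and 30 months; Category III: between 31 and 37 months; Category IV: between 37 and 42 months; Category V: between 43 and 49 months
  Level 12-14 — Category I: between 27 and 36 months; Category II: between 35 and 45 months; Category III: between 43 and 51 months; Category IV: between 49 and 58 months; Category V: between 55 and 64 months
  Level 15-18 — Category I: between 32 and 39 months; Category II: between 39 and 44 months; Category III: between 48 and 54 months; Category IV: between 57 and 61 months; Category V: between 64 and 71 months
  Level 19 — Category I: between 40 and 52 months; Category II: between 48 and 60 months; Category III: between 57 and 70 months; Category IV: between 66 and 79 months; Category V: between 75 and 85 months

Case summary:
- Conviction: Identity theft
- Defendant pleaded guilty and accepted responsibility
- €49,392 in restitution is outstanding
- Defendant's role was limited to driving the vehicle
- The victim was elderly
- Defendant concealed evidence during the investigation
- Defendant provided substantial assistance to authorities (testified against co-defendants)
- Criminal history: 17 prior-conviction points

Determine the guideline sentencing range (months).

Base offense level for identity theft: 2.
R1 applies: 2 − 3 = -1.
R2 applies (level before this adjustment is -1 < 17, so +1): -1 + 1 = 0.
R3 applies: 0 − 1 = -1.
R4 applies: -1 + 1 = 0.
R5 applies: 0 − 2 = -2.
R6 applies: -2 + 1 = -1.
Level -1 is below the minimum of 1; floored at 1.
Final offense level: 1.
Criminal history: 17 prior points → Category V (13+).
Level 1 falls in the 1-7 band.
Grid: Level 1-7 × Category V = 23-30 months.

23-30 months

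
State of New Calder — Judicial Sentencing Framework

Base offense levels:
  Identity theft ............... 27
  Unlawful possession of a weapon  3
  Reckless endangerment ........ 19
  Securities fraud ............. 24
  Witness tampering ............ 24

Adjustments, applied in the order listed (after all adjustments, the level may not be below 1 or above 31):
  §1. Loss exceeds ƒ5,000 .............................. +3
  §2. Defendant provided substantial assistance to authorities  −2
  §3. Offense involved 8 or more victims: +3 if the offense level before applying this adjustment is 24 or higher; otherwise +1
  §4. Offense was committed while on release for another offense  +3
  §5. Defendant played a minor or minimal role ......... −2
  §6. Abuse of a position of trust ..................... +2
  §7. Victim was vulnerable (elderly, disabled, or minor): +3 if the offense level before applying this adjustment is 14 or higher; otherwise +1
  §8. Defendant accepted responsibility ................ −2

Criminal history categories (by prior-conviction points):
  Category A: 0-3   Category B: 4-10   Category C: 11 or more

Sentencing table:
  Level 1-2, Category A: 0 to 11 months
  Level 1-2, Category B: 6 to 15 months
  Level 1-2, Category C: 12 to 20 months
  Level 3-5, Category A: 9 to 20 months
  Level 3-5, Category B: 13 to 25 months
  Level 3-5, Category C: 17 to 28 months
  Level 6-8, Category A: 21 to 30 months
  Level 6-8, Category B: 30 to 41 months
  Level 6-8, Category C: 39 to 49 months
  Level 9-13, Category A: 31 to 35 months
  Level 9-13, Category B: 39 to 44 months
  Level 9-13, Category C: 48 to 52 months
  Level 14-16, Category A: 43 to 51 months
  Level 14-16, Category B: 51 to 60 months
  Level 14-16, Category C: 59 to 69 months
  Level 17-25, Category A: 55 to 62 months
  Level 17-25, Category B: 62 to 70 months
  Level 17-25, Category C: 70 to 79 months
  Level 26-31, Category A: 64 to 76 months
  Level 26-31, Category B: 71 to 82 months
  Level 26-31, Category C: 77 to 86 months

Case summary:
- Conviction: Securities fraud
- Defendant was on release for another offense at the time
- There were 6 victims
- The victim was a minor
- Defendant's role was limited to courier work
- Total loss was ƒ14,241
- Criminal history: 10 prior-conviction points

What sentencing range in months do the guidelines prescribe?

71-82 months

Base offense level for securities fraud: 24.
§1 applies: 24 + 3 = 27.
§2 does not apply.
§3 does not apply.
§4 applies: 27 + 3 = 30.
§5 applies: 30 − 2 = 28.
§6 does not apply.
§7 applies (level before this adjustment is 28 ≥ 14, so +3): 28 + 3 = 31.
§8 does not apply.
Final offense level: 31.
Criminal history: 10 prior points → Category B (4-10).
Level 31 falls in the 26-31 band.
Grid: Level 26-31 × Category B = 71-82 months.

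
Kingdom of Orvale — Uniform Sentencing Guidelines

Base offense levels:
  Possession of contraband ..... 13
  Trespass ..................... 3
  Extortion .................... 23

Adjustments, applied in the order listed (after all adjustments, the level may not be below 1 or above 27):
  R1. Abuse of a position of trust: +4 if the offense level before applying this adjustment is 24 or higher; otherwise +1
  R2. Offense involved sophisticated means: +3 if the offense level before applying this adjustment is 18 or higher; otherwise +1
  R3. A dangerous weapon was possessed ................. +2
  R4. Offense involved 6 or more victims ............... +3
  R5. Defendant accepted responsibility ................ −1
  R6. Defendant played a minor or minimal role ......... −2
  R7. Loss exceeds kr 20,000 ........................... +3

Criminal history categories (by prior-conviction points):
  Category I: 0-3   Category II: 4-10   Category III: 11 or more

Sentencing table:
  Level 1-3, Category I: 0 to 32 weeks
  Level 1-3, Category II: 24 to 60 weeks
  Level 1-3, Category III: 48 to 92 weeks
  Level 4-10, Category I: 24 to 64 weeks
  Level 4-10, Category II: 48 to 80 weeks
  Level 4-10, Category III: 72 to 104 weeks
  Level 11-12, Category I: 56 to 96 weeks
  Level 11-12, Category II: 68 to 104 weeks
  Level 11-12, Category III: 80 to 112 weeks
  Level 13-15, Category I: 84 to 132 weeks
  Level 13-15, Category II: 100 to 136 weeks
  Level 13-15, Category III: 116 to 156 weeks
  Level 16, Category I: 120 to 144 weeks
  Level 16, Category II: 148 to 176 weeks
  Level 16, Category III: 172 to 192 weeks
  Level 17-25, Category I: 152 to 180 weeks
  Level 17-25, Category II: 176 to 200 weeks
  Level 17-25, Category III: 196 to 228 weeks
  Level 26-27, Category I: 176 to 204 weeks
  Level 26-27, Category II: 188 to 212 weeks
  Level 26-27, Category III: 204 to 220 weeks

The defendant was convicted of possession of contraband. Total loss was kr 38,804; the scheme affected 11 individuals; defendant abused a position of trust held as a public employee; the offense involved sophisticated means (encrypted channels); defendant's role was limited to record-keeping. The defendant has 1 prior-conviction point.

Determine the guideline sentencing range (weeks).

152-180 weeks

Base offense level for possession of contraband: 13.
R1 applies (level before this adjustment is 13 < 24, so +1): 13 + 1 = 14.
R2 applies (level before this adjustment is 14 < 18, so +1): 14 + 1 = 15.
R3 does not apply.
R4 applies: 15 + 3 = 18.
R5 does not apply.
R6 applies: 18 − 2 = 16.
R7 applies: 16 + 3 = 19.
Final offense level: 19.
Criminal history: 1 prior point → Category I (0-3).
Level 19 falls in the 17-25 band.
Grid: Level 17-25 × Category I = 152-180 weeks.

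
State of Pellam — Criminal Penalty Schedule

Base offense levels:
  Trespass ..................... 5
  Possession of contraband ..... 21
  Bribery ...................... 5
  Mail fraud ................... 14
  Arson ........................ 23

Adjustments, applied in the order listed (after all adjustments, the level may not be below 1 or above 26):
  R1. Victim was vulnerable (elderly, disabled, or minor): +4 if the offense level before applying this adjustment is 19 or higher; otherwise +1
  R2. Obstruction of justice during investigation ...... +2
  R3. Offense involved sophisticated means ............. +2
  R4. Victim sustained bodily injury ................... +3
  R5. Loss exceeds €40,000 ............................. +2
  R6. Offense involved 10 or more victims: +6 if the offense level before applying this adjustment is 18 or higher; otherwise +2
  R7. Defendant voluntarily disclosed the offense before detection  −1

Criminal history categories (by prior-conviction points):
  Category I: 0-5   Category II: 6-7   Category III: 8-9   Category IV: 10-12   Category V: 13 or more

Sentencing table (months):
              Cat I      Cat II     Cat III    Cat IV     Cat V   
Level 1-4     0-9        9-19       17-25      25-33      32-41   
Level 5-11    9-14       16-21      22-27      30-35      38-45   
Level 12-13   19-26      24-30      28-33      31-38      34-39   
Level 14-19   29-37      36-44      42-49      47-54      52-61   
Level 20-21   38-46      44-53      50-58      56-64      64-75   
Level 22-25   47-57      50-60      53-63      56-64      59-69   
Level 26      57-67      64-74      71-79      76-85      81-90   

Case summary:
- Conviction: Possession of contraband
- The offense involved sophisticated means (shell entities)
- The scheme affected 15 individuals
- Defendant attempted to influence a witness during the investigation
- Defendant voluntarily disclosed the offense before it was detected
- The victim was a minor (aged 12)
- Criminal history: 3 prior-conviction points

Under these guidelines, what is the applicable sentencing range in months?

Base offense level for possession of contraband: 21.
R1 applies (level before this adjustment is 21 ≥ 19, so +4): 21 + 4 = 25.
R2 applies: 25 + 2 = 27.
R3 applies: 27 + 2 = 29.
R4 does not apply.
R6 applies (level before this adjustment is 29 ≥ 18, so +6): 29 + 6 = 35.
R7 applies: 35 − 1 = 34.
Level 34 exceeds the maximum of 26; capped at 26.
Final offense level: 26.
Criminal history: 3 prior points → Category I (0-5).
Level 26 falls in the 26 band.
Grid: Level 26 × Category I = 57-67 months.

57-67 months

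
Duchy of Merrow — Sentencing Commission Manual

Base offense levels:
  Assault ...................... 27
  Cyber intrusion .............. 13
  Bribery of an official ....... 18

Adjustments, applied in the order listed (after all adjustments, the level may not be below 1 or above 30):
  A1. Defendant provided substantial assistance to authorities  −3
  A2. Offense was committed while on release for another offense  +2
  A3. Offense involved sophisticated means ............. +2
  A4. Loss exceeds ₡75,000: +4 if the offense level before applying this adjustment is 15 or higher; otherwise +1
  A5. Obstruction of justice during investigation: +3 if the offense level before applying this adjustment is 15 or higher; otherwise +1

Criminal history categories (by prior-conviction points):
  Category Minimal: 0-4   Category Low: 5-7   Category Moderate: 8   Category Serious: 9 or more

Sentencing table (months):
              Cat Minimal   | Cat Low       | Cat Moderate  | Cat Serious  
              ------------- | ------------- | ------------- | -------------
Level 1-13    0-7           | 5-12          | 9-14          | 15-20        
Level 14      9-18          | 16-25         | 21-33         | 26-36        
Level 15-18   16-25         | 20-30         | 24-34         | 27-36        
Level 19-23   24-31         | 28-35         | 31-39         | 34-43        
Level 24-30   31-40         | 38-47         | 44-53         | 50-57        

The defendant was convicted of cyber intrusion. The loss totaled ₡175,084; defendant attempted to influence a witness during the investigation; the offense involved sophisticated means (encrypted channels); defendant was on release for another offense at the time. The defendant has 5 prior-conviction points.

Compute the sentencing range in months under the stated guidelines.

38-47 months

Base offense level for cyber intrusion: 13.
A2 applies: 13 + 2 = 15.
A3 applies: 15 + 2 = 17.
A4 applies (level before this adjustment is 17 ≥ 15, so +4): 17 + 4 = 21.
A5 applies (level before this adjustment is 21 ≥ 15, so +3): 21 + 3 = 24.
Final offense level: 24.
Criminal history: 5 prior points → Category Low (5-7).
Level 24 falls in the 24-30 band.
Grid: Level 24-30 × Category Low = 38-47 months.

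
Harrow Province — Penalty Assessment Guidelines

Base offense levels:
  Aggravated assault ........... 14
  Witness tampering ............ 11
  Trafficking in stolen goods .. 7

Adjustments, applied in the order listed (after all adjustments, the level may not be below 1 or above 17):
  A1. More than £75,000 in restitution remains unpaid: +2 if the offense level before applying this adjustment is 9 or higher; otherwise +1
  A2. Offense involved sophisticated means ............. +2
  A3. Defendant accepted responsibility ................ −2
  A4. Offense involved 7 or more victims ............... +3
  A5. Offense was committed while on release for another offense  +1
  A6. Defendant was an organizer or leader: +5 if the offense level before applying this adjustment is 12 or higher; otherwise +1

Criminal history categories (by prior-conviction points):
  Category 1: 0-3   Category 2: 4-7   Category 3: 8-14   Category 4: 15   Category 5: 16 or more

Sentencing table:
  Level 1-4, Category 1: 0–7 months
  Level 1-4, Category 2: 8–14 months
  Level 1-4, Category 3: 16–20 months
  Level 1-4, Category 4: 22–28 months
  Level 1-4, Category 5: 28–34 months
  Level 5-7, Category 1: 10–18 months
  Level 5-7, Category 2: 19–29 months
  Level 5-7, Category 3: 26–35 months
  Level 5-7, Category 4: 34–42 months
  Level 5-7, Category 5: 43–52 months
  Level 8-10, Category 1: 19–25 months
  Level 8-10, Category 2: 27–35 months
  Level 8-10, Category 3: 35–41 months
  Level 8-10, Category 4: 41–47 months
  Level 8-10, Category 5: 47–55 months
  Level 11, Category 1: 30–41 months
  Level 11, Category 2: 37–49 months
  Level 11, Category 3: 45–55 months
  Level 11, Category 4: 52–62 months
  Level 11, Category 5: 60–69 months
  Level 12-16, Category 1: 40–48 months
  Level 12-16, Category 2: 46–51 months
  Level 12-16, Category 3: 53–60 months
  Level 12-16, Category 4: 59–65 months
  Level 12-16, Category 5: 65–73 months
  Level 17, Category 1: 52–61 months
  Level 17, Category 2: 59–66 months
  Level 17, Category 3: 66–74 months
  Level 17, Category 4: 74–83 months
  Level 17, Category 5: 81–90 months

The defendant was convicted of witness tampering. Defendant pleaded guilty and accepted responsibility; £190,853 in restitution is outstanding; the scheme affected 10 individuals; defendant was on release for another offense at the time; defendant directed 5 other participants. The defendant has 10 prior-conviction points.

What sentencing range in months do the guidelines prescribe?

Base offense level for witness tampering: 11.
A1 applies (level before this adjustment is 11 ≥ 9, so +2): 11 + 2 = 13.
A2 does not apply.
A3 applies: 13 − 2 = 11.
A4 applies: 11 + 3 = 14.
A5 applies: 14 + 1 = 15.
A6 applies (level before this adjustment is 15 ≥ 12, so +5): 15 + 5 = 20.
Level 20 exceeds the maximum of 17; capped at 17.
Final offense level: 17.
Criminal history: 10 prior points → Category 3 (8-14).
Level 17 falls in the 17 band.
Grid: Level 17 × Category 3 = 66-74 months.

66-74 months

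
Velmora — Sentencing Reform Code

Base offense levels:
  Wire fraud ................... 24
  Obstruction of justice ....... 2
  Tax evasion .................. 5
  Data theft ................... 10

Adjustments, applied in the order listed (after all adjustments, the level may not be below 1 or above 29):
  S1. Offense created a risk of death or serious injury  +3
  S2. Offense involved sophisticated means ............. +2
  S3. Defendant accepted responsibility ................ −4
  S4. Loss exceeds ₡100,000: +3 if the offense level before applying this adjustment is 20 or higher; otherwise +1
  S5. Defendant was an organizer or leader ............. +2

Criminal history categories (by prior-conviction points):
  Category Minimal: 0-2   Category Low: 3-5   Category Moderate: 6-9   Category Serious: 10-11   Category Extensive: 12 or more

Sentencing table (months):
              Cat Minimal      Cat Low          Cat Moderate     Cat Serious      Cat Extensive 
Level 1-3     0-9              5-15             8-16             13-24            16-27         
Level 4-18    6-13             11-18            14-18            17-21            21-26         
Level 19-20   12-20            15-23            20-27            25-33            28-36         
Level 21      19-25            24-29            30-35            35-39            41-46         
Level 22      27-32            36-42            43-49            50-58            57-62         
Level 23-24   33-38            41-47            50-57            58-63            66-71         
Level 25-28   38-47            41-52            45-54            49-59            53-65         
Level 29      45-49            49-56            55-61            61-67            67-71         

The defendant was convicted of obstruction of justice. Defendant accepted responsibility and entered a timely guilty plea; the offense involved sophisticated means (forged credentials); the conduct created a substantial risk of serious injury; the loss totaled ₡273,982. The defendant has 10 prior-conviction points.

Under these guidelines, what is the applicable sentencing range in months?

Base offense level for obstruction of justice: 2.
S1 applies: 2 + 3 = 5.
S2 applies: 5 + 2 = 7.
S3 applies: 7 − 4 = 3.
S4 applies (level before this adjustment is 3 < 20, so +1): 3 + 1 = 4.
S5 does not apply.
Final offense level: 4.
Criminal history: 10 prior points → Category Serious (10-11).
Level 4 falls in the 4-18 band.
Grid: Level 4-18 × Category Serious = 17-21 months.

17-21 months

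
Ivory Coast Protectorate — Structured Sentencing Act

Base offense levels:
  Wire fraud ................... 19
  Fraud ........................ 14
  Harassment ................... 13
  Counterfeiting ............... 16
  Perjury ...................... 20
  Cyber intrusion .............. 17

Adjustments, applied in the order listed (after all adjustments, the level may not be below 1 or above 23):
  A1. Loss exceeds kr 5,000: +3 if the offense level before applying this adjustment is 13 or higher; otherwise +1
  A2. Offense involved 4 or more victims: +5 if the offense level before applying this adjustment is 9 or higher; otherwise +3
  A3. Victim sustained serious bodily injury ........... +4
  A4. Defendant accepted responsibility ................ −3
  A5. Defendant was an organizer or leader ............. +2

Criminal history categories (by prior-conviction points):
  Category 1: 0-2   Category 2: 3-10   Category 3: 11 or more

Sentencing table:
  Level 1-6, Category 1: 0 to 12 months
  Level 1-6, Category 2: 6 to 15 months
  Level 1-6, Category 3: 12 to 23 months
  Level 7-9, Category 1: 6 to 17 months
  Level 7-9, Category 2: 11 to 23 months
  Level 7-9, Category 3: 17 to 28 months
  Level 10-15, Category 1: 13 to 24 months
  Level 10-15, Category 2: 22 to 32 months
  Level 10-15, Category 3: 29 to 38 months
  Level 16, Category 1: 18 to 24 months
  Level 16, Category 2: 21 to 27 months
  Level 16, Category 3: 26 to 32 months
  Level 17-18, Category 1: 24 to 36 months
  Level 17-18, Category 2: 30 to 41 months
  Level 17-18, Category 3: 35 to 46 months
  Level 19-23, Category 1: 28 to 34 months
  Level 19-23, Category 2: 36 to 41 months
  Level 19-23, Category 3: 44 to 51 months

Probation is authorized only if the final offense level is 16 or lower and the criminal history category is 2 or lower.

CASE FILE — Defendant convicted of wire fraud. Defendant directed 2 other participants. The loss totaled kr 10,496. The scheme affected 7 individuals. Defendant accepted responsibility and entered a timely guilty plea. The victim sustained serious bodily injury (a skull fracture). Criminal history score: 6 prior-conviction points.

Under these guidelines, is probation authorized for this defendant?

Base offense level for wire fraud: 19.
A1 applies (level before this adjustment is 19 ≥ 13, so +3): 19 + 3 = 22.
A2 applies (level before this adjustment is 22 ≥ 9, so +5): 22 + 5 = 27.
A3 applies: 27 + 4 = 31.
A4 applies: 31 − 3 = 28.
A5 applies: 28 + 2 = 30.
Level 30 exceeds the maximum of 23; capped at 23.
Final offense level: 23.
Criminal history: 6 prior points → Category 2 (3-10).
Level 23 falls in the 19-23 band.
Grid: Level 19-23 × Category 2 = 36-41 months.
Probation check: level 23 > 16 and category 2 ≤ 2 → not eligible.

No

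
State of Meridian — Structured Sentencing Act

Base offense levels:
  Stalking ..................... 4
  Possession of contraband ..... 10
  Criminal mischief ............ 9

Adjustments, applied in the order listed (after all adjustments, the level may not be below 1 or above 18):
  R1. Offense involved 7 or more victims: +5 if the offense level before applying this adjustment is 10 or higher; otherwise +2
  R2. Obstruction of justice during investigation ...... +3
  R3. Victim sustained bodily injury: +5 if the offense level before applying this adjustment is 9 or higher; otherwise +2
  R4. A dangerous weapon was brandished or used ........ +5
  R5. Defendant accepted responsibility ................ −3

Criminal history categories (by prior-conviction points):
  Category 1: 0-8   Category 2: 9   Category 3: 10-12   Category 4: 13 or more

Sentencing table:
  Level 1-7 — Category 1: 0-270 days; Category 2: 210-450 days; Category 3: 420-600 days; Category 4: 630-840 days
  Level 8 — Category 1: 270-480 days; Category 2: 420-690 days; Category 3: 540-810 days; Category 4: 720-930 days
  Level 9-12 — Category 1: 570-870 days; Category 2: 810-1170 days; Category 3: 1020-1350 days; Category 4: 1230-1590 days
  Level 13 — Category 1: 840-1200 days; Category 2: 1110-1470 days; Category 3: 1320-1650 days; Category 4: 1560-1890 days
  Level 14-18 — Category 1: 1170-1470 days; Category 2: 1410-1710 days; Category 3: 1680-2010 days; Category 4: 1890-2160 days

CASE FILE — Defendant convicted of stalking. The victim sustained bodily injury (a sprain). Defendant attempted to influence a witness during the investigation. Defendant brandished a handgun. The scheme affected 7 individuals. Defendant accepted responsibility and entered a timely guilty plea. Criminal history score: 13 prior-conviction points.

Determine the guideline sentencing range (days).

1890-2160 days

Base offense level for stalking: 4.
R1 applies (level before this adjustment is 4 < 10, so +2): 4 + 2 = 6.
R2 applies: 6 + 3 = 9.
R3 applies (level before this adjustment is 9 ≥ 9, so +5): 9 + 5 = 14.
R4 applies: 14 + 5 = 19.
R5 applies: 19 − 3 = 16.
Final offense level: 16.
Criminal history: 13 prior points → Category 4 (13+).
Level 16 falls in the 14-18 band.
Grid: Level 14-18 × Category 4 = 1890-2160 days.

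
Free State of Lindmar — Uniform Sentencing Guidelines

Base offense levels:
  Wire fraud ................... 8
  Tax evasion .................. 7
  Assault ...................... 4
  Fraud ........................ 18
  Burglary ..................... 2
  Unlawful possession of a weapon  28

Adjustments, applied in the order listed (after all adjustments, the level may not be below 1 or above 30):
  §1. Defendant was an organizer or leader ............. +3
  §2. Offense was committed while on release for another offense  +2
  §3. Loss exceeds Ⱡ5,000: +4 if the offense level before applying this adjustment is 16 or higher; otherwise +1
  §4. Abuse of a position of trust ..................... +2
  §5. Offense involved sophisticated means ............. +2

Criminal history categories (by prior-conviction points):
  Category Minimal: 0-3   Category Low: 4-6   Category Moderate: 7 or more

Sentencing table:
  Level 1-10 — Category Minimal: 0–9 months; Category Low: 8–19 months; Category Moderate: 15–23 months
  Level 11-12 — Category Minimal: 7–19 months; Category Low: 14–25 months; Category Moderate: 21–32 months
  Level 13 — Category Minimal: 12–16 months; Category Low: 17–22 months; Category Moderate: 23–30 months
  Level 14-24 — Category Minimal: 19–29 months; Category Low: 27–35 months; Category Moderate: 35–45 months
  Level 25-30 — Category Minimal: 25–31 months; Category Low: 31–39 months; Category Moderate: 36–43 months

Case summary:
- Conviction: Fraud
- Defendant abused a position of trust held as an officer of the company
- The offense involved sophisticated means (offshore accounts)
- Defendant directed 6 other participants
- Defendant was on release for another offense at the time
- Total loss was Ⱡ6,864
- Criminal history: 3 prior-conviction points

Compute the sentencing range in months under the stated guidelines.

Base offense level for fraud: 18.
§1 applies: 18 + 3 = 21.
§2 applies: 21 + 2 = 23.
§3 applies (level before this adjustment is 23 ≥ 16, so +4): 23 + 4 = 27.
§4 applies: 27 + 2 = 29.
§5 applies: 29 + 2 = 31.
Level 31 exceeds the maximum of 30; capped at 30.
Final offense level: 30.
Criminal history: 3 prior points → Category Minimal (0-3).
Level 30 falls in the 25-30 band.
Grid: Level 25-30 × Category Minimal = 25-31 months.

25-31 months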